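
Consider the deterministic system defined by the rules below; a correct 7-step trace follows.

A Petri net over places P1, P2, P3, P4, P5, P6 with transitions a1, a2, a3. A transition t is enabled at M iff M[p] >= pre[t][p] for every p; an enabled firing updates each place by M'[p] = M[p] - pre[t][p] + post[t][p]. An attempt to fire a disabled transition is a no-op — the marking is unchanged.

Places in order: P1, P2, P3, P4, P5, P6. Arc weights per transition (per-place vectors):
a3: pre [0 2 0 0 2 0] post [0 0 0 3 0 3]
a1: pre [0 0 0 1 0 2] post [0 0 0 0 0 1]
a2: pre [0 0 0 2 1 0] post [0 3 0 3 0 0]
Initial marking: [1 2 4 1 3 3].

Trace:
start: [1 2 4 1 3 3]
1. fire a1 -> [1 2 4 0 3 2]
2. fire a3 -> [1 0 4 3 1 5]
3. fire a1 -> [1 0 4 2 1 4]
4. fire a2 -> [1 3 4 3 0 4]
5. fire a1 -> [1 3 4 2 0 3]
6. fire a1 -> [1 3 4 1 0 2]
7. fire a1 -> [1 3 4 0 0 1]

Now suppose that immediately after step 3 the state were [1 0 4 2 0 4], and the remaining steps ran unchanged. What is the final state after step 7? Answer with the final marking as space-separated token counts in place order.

1 0 4 0 0 2

state after step 3 := [1 0 4 2 0 4]
4. fire a2 -> [1 0 4 2 0 4]
5. fire a1 -> [1 0 4 1 0 3]
6. fire a1 -> [1 0 4 0 0 2]
7. fire a1 -> [1 0 4 0 0 2]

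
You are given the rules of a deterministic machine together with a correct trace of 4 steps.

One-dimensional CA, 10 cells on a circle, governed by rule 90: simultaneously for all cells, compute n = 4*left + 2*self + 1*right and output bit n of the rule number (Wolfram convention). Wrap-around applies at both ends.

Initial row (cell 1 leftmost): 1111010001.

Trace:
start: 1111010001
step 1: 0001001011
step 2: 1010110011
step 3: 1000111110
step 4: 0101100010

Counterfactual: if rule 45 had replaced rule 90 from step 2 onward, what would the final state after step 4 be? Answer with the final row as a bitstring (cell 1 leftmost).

0100001011

(re-executing steps 2..4 under rule 45; state before step 2: 0001001011)
step 2: 0101001110
step 3: 0111001000
step 4: 0100001011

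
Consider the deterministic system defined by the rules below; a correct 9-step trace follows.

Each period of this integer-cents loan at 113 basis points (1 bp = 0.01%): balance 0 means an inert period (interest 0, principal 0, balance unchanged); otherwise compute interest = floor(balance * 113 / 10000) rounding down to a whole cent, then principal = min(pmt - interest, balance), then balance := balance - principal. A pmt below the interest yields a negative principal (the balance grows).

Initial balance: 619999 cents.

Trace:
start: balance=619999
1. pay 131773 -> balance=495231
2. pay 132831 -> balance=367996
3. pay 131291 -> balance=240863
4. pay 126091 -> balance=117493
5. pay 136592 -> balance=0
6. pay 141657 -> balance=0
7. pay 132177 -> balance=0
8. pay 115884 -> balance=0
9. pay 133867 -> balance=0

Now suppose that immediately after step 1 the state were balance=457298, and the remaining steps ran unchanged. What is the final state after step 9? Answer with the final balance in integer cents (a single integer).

0

state after step 1 := balance=457298
2. pay 132831 -> balance=329634
3. pay 131291 -> balance=202067
4. pay 126091 -> balance=78259
5. pay 136592 -> balance=0
6. pay 141657 -> balance=0
7. pay 132177 -> balance=0
8. pay 115884 -> balance=0
9. pay 133867 -> balance=0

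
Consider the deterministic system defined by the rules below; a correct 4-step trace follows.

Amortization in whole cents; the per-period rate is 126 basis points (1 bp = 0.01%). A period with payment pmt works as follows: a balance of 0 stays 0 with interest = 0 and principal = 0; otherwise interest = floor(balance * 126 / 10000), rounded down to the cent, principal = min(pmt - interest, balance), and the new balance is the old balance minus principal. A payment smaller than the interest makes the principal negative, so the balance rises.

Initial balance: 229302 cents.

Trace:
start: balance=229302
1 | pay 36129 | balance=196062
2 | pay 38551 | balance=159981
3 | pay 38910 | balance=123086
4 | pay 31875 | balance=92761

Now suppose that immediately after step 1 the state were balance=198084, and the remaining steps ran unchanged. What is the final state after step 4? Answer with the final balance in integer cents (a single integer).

94861

state after step 1 := balance=198084
2 | pay 38551 | balance=162028
3 | pay 38910 | balance=125159
4 | pay 31875 | balance=94861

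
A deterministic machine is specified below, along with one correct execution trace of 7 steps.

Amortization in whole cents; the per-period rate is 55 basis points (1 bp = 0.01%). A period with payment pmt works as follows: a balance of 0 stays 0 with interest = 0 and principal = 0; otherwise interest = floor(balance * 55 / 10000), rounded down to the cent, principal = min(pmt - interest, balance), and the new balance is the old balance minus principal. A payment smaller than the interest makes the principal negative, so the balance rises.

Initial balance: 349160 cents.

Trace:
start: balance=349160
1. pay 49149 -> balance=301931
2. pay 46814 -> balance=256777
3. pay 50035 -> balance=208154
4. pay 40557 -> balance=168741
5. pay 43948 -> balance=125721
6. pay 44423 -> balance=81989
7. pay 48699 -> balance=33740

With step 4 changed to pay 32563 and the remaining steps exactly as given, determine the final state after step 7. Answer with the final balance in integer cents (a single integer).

(re-executing from step 4 with the substitution; state before step 4: balance=208154)
4. pay 32563 -> balance=176735
5. pay 43948 -> balance=133759
6. pay 44423 -> balance=90071
7. pay 48699 -> balance=41867

41867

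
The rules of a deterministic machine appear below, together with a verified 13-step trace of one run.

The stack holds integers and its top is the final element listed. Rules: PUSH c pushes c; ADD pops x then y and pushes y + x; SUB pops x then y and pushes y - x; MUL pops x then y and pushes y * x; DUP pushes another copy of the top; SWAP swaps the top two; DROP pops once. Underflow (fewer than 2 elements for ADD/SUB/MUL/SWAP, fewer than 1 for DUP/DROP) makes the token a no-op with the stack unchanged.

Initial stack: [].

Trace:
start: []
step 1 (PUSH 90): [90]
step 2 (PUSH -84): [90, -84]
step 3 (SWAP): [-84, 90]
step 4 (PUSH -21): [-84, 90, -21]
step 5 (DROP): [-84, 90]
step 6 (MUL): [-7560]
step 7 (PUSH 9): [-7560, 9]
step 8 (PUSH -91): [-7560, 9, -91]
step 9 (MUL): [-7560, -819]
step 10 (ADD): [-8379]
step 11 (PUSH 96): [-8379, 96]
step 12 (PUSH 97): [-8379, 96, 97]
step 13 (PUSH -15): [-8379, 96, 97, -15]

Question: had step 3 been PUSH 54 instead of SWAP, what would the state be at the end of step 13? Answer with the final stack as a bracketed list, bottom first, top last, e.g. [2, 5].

(re-executing from step 3 with the substitution; state before step 3: [90, -84])
step 3 (PUSH 54): [90, -84, 54]
step 4 (PUSH -21): [90, -84, 54, -21]
step 5 (DROP): [90, -84, 54]
step 6 (MUL): [90, -4536]
step 7 (PUSH 9): [90, -4536, 9]
step 8 (PUSH -91): [90, -4536, 9, -91]
step 9 (MUL): [90, -4536, -819]
step 10 (ADD): [90, -5355]
step 11 (PUSH 96): [90, -5355, 96]
step 12 (PUSH 97): [90, -5355, 96, 97]
step 13 (PUSH -15): [90, -5355, 96, 97, -15]

[90, -5355, 96, 97, -15]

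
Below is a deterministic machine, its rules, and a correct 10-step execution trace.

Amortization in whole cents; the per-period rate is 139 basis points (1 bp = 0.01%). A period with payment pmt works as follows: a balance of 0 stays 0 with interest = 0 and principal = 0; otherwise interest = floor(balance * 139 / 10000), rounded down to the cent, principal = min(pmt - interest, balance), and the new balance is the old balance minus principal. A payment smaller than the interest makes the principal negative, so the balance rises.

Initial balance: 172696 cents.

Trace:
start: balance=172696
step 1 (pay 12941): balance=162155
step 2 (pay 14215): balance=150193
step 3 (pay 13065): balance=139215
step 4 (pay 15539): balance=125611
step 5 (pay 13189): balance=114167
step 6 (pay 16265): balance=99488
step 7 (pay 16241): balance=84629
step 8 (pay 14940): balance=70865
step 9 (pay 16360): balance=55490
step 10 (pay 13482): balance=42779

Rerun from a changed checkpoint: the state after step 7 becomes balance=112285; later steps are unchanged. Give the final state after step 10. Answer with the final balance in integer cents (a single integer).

state after step 7 := balance=112285
step 8 (pay 14940): balance=98905
step 9 (pay 16360): balance=83919
step 10 (pay 13482): balance=71603

71603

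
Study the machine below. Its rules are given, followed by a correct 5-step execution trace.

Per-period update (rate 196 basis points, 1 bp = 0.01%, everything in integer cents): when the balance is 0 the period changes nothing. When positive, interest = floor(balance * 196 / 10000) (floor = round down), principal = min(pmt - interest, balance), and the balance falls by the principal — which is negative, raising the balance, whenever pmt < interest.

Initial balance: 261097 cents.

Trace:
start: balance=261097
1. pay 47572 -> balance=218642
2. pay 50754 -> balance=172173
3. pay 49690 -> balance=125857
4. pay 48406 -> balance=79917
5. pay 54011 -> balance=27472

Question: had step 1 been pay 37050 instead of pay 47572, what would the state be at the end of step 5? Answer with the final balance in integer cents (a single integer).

(re-executing from step 1 with the substitution; state before step 1: balance=261097)
1. pay 37050 -> balance=229164
2. pay 50754 -> balance=182901
3. pay 49690 -> balance=136795
4. pay 48406 -> balance=91070
5. pay 54011 -> balance=38843

38843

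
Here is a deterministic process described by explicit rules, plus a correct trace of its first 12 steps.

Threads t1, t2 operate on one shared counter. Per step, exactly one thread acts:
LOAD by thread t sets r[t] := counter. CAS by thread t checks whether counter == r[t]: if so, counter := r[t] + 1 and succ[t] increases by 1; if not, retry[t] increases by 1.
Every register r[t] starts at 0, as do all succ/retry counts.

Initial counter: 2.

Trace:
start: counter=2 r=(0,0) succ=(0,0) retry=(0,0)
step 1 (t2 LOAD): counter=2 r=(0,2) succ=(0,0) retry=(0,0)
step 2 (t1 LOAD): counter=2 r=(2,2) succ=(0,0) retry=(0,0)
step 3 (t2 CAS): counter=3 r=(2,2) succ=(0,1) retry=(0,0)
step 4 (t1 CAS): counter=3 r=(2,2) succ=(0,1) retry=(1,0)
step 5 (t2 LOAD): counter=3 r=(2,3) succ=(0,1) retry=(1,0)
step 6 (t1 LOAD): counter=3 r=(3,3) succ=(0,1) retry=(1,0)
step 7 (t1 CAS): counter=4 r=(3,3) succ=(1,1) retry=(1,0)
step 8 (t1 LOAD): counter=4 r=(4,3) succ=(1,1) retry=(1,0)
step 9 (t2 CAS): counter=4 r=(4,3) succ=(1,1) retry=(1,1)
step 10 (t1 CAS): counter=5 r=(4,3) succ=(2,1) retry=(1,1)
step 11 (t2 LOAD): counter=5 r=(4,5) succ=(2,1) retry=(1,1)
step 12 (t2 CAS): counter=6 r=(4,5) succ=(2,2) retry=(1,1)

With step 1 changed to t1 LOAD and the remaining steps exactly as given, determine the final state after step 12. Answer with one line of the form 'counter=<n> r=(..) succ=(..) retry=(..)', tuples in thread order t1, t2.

(re-executing from step 1 with the substitution; state before step 1: counter=2 r=(0,0) succ=(0,0) retry=(0,0))
step 1 (t1 LOAD): counter=2 r=(2,0) succ=(0,0) retry=(0,0)
step 2 (t1 LOAD): counter=2 r=(2,0) succ=(0,0) retry=(0,0)
step 3 (t2 CAS): counter=2 r=(2,0) succ=(0,0) retry=(0,1)
step 4 (t1 CAS): counter=3 r=(2,0) succ=(1,0) retry=(0,1)
step 5 (t2 LOAD): counter=3 r=(2,3) succ=(1,0) retry=(0,1)
step 6 (t1 LOAD): counter=3 r=(3,3) succ=(1,0) retry=(0,1)
step 7 (t1 CAS): counter=4 r=(3,3) succ=(2,0) retry=(0,1)
step 8 (t1 LOAD): counter=4 r=(4,3) succ=(2,0) retry=(0,1)
step 9 (t2 CAS): counter=4 r=(4,3) succ=(2,0) retry=(0,2)
step 10 (t1 CAS): counter=5 r=(4,3) succ=(3,0) retry=(0,2)
step 11 (t2 LOAD): counter=5 r=(4,5) succ=(3,0) retry=(0,2)
step 12 (t2 CAS): counter=6 r=(4,5) succ=(3,1) retry=(0,2)

counter=6 r=(4,5) succ=(3,1) retry=(0,2)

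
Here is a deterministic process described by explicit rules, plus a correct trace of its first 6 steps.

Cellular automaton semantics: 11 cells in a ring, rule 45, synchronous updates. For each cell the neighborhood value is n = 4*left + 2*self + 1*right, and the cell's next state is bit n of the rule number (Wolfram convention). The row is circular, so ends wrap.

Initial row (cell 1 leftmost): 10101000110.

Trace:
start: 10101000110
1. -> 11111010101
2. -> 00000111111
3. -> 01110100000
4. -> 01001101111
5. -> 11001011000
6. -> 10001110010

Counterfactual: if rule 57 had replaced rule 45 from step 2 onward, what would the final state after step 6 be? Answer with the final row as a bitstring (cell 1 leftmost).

11010010110

(re-executing steps 2..6 under rule 57; state before step 2: 11111010101)
2. -> 00000101011
3. -> 11110010110
4. -> 10001001101
5. -> 01100101011
6. -> 11010010110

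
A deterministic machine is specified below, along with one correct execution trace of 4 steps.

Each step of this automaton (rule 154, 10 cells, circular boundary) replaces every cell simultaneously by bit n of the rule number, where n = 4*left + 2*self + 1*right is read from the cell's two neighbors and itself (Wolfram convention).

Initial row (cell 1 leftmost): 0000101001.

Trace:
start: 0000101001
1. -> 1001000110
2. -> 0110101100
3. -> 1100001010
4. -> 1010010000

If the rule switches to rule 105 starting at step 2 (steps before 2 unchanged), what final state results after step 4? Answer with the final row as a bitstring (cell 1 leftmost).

(re-executing steps 2..4 under rule 105; state before step 2: 1001000110)
2. -> 0000010111
3. -> 0111001101
4. -> 1101001110

1101001110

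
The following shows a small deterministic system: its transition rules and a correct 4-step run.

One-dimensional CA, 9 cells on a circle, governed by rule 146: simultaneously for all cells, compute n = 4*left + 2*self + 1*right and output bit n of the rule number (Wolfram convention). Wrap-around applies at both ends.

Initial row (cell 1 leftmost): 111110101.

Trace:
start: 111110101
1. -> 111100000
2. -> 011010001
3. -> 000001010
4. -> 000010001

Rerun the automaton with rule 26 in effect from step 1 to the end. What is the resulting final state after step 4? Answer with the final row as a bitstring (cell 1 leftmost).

(re-executing steps 1..4 under rule 26; state before step 1: 111110101)
1. -> 000000001
2. -> 100000010
3. -> 010000100
4. -> 101001010

101001010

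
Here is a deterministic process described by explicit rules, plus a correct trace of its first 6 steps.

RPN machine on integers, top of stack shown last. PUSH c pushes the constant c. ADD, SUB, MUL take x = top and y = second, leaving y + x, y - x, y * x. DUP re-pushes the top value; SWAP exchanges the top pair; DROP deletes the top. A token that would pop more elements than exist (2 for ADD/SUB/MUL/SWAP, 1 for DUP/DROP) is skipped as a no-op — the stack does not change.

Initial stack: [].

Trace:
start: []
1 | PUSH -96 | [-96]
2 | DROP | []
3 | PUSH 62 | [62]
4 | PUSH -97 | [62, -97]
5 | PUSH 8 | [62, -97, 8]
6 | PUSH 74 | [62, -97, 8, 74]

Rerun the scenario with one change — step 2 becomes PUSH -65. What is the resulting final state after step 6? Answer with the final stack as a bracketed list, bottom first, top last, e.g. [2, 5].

(re-executing from step 2 with the substitution; state before step 2: [-96])
2 | PUSH -65 | [-96, -65]
3 | PUSH 62 | [-96, -65, 62]
4 | PUSH -97 | [-96, -65, 62, -97]
5 | PUSH 8 | [-96, -65, 62, -97, 8]
6 | PUSH 74 | [-96, -65, 62, -97, 8, 74]

[-96, -65, 62, -97, 8, 74]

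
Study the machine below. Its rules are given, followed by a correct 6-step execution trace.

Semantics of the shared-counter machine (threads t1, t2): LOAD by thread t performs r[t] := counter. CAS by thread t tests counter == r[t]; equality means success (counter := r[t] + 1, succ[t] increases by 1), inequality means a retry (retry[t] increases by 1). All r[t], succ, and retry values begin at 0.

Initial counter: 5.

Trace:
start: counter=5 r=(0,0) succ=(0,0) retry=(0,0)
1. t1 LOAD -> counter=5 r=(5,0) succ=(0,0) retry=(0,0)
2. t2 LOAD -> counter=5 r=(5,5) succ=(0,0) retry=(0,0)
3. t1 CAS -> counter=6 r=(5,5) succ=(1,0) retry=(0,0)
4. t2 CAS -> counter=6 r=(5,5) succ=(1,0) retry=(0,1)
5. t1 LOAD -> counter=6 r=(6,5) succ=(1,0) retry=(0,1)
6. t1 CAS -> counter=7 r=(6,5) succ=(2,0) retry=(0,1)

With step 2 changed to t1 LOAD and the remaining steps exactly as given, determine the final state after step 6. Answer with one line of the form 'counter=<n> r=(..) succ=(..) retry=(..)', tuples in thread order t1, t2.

(re-executing from step 2 with the substitution; state before step 2: counter=5 r=(5,0) succ=(0,0) retry=(0,0))
2. t1 LOAD -> counter=5 r=(5,0) succ=(0,0) retry=(0,0)
3. t1 CAS -> counter=6 r=(5,0) succ=(1,0) retry=(0,0)
4. t2 CAS -> counter=6 r=(5,0) succ=(1,0) retry=(0,1)
5. t1 LOAD -> counter=6 r=(6,0) succ=(1,0) retry=(0,1)
6. t1 CAS -> counter=7 r=(6,0) succ=(2,0) retry=(0,1)

counter=7 r=(6,0) succ=(2,0) retry=(0,1)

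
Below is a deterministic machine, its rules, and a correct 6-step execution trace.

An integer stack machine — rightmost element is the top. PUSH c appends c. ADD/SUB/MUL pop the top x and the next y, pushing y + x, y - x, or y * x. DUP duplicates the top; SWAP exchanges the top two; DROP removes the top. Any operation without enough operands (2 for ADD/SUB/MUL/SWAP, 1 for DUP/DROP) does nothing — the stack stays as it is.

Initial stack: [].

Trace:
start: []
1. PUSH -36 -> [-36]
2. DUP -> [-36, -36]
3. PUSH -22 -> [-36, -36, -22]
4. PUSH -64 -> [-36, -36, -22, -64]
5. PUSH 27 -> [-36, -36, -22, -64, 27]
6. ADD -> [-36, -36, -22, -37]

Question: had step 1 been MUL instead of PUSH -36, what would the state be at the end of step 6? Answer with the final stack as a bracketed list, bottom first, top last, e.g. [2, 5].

(re-executing from step 1 with the substitution; state before step 1: [])
1. MUL -> []
2. DUP -> []
3. PUSH -22 -> [-22]
4. PUSH -64 -> [-22, -64]
5. PUSH 27 -> [-22, -64, 27]
6. ADD -> [-22, -37]

[-22, -37]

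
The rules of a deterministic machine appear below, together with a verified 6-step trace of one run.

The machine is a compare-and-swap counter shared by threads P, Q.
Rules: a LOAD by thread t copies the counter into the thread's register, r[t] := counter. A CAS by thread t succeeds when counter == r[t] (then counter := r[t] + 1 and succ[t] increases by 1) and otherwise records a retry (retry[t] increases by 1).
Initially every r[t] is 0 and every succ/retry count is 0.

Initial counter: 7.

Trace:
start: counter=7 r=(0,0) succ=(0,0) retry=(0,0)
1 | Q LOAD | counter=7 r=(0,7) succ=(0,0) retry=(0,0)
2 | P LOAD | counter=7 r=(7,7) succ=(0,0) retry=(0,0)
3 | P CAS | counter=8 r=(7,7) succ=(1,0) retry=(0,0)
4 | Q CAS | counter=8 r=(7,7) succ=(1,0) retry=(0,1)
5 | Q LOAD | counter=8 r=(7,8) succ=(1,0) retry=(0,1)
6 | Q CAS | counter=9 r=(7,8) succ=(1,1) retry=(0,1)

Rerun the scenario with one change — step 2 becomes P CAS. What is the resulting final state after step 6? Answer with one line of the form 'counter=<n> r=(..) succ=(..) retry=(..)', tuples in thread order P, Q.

(re-executing from step 2 with the substitution; state before step 2: counter=7 r=(0,7) succ=(0,0) retry=(0,0))
2 | P CAS | counter=7 r=(0,7) succ=(0,0) retry=(1,0)
3 | P CAS | counter=7 r=(0,7) succ=(0,0) retry=(2,0)
4 | Q CAS | counter=8 r=(0,7) succ=(0,1) retry=(2,0)
5 | Q LOAD | counter=8 r=(0,8) succ=(0,1) retry=(2,0)
6 | Q CAS | counter=9 r=(0,8) succ=(0,2) retry=(2,0)

counter=9 r=(0,8) succ=(0,2) retry=(2,0)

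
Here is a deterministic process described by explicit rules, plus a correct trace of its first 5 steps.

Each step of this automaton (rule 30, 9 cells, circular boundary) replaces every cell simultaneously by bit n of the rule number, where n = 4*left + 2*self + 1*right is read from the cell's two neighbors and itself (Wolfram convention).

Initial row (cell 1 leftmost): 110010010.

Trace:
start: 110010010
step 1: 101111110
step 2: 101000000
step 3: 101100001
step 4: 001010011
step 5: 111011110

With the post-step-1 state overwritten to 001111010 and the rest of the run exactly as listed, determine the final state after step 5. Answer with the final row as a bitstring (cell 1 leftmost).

000100001

state after step 1 := 001111010
step 2: 011000011
step 3: 010100110
step 4: 110111101
step 5: 000100001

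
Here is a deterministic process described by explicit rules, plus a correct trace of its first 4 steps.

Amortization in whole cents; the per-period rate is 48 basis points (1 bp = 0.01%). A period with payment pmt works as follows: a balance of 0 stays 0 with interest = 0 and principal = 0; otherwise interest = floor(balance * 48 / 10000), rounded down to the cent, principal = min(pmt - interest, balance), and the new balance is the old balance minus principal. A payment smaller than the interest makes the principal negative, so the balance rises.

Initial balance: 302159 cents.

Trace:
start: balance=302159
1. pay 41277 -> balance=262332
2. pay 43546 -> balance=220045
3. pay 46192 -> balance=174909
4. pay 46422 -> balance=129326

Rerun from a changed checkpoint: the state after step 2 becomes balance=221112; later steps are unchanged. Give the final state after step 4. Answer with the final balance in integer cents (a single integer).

state after step 2 := balance=221112
3. pay 46192 -> balance=175981
4. pay 46422 -> balance=130403

130403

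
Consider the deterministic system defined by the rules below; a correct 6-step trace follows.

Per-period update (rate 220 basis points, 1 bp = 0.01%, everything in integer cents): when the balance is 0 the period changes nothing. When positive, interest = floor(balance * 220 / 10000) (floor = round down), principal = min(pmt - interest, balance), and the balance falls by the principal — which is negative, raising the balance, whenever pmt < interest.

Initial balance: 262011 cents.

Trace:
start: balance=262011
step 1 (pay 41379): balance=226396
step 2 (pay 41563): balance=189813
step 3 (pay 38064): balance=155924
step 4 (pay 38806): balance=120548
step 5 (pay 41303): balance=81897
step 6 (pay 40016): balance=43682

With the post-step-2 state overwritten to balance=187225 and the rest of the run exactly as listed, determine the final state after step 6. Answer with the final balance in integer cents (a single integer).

state after step 2 := balance=187225
step 3 (pay 38064): balance=153279
step 4 (pay 38806): balance=117845
step 5 (pay 41303): balance=79134
step 6 (pay 40016): balance=40858

40858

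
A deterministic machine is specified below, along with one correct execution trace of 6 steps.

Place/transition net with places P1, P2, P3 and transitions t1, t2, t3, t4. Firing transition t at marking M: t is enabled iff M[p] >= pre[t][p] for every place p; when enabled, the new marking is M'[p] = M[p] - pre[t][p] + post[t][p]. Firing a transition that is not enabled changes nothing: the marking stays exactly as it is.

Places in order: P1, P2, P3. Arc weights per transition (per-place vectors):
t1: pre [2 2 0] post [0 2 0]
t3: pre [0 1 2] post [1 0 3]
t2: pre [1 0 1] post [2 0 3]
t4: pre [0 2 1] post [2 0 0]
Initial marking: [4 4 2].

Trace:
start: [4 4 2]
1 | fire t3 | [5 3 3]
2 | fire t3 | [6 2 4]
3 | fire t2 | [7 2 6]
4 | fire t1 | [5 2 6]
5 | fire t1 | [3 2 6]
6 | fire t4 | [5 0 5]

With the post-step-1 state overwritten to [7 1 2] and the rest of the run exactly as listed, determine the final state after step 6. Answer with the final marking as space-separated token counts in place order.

9 0 5

state after step 1 := [7 1 2]
2 | fire t3 | [8 0 3]
3 | fire t2 | [9 0 5]
4 | fire t1 | [9 0 5]
5 | fire t1 | [9 0 5]
6 | fire t4 | [9 0 5]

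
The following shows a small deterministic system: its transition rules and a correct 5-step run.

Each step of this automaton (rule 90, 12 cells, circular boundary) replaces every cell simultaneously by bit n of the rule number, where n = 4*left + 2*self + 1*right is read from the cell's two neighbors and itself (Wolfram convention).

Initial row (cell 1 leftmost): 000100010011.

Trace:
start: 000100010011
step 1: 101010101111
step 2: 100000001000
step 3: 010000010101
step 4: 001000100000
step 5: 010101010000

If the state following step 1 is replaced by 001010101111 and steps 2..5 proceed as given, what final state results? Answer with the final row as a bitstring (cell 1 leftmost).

010111011000

state after step 1 := 001010101111
step 2: 110000001001
step 3: 011000010111
step 4: 011100100101
step 5: 010111011000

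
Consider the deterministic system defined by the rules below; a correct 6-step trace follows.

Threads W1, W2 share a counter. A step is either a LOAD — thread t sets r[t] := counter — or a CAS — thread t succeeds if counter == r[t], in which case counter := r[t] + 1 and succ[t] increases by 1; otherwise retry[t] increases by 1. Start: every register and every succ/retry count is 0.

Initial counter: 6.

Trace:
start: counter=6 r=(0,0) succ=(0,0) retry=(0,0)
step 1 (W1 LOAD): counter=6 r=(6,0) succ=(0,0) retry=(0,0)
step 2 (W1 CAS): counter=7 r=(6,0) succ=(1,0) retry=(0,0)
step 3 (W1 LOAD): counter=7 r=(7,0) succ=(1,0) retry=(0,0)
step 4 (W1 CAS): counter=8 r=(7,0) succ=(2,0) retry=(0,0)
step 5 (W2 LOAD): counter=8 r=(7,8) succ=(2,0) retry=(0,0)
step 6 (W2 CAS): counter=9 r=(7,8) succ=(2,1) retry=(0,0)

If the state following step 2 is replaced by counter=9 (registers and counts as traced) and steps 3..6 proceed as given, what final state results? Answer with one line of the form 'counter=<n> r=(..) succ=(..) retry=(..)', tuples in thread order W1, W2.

counter=11 r=(9,10) succ=(2,1) retry=(0,0)

state after step 2 := counter=9 r=(6,0) succ=(1,0) retry=(0,0)
step 3 (W1 LOAD): counter=9 r=(9,0) succ=(1,0) retry=(0,0)
step 4 (W1 CAS): counter=10 r=(9,0) succ=(2,0) retry=(0,0)
step 5 (W2 LOAD): counter=10 r=(9,10) succ=(2,0) retry=(0,0)
step 6 (W2 CAS): counter=11 r=(9,10) succ=(2,1) retry=(0,0)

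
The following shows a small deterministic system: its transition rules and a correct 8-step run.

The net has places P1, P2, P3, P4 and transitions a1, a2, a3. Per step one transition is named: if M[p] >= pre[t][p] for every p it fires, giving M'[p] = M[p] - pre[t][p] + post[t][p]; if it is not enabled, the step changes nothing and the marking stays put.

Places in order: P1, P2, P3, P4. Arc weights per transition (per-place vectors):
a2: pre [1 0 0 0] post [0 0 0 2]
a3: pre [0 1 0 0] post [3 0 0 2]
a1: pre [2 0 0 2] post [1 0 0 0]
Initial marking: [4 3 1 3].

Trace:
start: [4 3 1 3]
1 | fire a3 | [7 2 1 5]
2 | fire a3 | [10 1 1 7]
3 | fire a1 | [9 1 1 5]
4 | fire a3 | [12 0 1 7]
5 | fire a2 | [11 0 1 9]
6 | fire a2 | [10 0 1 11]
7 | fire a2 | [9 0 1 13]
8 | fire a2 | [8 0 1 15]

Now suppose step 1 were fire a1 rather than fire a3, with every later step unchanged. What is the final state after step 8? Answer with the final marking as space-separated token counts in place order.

4 1 1 11

(re-executing from step 1 with the substitution; state before step 1: [4 3 1 3])
1 | fire a1 | [3 3 1 1]
2 | fire a3 | [6 2 1 3]
3 | fire a1 | [5 2 1 1]
4 | fire a3 | [8 1 1 3]
5 | fire a2 | [7 1 1 5]
6 | fire a2 | [6 1 1 7]
7 | fire a2 | [5 1 1 9]
8 | fire a2 | [4 1 1 11]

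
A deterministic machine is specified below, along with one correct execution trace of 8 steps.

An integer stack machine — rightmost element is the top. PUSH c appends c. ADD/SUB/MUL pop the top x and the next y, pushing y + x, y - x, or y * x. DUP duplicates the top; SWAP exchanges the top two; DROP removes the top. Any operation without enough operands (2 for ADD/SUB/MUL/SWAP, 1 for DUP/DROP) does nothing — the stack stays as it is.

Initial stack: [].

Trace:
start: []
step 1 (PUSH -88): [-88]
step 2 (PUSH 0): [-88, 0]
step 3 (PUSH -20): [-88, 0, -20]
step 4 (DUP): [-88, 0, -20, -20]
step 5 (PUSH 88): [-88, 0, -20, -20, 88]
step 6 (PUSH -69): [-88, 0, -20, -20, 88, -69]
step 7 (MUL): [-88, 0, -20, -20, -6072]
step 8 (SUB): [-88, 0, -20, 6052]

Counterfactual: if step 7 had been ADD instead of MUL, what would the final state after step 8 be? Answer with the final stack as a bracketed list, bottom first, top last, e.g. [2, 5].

[-88, 0, -20, -39]

(re-executing from step 7 with the substitution; state before step 7: [-88, 0, -20, -20, 88, -69])
step 7 (ADD): [-88, 0, -20, -20, 19]
step 8 (SUB): [-88, 0, -20, -39]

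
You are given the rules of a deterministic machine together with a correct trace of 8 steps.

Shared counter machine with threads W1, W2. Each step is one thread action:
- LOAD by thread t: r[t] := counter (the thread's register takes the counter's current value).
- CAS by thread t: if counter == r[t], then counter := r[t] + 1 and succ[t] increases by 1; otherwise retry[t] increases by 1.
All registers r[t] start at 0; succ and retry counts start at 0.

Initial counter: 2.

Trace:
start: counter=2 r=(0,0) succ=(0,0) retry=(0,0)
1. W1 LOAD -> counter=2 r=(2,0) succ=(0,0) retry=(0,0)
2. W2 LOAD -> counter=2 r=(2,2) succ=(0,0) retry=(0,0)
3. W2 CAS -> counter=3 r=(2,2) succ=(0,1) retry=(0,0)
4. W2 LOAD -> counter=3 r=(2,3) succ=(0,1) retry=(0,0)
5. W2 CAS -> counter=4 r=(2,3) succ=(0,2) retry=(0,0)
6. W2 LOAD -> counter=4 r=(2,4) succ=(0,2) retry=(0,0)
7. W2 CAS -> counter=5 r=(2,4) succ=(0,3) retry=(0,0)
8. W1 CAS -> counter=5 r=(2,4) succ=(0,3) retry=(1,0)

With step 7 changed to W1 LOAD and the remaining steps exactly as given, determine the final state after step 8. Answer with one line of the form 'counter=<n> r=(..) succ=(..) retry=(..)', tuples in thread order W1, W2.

(re-executing from step 7 with the substitution; state before step 7: counter=4 r=(2,4) succ=(0,2) retry=(0,0))
7. W1 LOAD -> counter=4 r=(4,4) succ=(0,2) retry=(0,0)
8. W1 CAS -> counter=5 r=(4,4) succ=(1,2) retry=(0,0)

counter=5 r=(4,4) succ=(1,2) retry=(0,0)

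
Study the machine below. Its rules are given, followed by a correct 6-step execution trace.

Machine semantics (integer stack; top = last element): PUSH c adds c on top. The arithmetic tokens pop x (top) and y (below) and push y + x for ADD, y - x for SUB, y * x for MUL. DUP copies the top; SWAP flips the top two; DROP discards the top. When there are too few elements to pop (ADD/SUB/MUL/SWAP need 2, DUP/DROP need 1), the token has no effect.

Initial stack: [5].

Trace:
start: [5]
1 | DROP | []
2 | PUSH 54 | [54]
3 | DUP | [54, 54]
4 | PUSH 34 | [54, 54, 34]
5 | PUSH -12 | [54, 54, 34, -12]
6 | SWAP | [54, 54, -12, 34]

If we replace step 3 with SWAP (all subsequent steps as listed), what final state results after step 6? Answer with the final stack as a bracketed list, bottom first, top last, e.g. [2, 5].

[54, -12, 34]

(re-executing from step 3 with the substitution; state before step 3: [54])
3 | SWAP | [54]
4 | PUSH 34 | [54, 34]
5 | PUSH -12 | [54, 34, -12]
6 | SWAP | [54, -12, 34]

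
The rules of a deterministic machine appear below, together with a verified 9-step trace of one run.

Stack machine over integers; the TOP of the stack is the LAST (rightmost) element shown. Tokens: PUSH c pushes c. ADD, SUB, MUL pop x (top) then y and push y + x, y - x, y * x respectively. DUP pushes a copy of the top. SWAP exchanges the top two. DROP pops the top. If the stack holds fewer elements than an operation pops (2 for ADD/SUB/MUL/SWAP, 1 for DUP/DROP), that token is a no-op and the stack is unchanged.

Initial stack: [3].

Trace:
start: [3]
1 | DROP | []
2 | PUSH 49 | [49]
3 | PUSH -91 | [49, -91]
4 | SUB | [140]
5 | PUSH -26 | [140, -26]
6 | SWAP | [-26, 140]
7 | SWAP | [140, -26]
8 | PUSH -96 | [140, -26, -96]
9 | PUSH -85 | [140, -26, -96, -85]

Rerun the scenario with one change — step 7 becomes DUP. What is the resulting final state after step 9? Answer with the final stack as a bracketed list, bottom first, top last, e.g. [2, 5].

(re-executing from step 7 with the substitution; state before step 7: [-26, 140])
7 | DUP | [-26, 140, 140]
8 | PUSH -96 | [-26, 140, 140, -96]
9 | PUSH -85 | [-26, 140, 140, -96, -85]

[-26, 140, 140, -96, -85]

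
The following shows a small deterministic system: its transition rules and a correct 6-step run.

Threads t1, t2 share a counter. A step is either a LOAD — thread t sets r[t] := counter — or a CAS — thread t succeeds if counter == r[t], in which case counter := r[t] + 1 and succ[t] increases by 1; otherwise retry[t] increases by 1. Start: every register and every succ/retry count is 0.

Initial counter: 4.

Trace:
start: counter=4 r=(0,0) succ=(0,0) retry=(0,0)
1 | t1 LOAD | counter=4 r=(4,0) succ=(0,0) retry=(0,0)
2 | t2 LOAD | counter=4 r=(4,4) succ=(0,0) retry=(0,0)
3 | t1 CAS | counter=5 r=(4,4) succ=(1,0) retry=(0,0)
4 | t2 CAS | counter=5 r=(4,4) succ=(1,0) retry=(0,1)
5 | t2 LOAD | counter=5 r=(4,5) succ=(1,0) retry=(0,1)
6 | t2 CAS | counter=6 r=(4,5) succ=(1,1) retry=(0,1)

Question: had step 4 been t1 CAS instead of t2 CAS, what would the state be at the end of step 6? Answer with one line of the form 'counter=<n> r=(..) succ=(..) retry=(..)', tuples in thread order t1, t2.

counter=6 r=(4,5) succ=(1,1) retry=(1,0)

(re-executing from step 4 with the substitution; state before step 4: counter=5 r=(4,4) succ=(1,0) retry=(0,0))
4 | t1 CAS | counter=5 r=(4,4) succ=(1,0) retry=(1,0)
5 | t2 LOAD | counter=5 r=(4,5) succ=(1,0) retry=(1,0)
6 | t2 CAS | counter=6 r=(4,5) succ=(1,1) retry=(1,0)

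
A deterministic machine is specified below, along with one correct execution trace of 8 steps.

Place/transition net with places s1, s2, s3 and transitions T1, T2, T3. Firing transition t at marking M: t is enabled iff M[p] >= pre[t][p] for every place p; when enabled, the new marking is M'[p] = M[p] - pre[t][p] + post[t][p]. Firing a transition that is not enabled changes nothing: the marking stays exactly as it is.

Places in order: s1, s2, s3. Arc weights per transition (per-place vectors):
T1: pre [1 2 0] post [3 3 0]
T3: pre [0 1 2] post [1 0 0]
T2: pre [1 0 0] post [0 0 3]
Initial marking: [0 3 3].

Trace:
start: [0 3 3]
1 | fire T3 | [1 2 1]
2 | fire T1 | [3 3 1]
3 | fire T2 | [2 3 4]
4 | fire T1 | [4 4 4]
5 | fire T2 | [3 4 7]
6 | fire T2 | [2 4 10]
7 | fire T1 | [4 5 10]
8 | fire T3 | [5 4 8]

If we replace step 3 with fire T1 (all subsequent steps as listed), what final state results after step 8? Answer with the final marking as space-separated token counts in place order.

8 5 5

(re-executing from step 3 with the substitution; state before step 3: [3 3 1])
3 | fire T1 | [5 4 1]
4 | fire T1 | [7 5 1]
5 | fire T2 | [6 5 4]
6 | fire T2 | [5 5 7]
7 | fire T1 | [7 6 7]
8 | fire T3 | [8 5 5]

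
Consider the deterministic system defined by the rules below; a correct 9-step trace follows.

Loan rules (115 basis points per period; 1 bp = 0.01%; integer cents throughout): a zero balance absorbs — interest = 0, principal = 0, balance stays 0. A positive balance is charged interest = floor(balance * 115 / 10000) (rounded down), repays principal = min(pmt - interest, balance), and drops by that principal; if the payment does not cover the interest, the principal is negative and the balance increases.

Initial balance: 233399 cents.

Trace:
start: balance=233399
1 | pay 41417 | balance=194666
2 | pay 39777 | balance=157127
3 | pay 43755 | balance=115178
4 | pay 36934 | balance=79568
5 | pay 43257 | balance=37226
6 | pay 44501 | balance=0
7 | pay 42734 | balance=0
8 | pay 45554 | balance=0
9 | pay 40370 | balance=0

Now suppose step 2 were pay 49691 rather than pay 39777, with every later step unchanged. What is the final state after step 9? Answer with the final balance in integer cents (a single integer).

0

(re-executing from step 2 with the substitution; state before step 2: balance=194666)
2 | pay 49691 | balance=147213
3 | pay 43755 | balance=105150
4 | pay 36934 | balance=69425
5 | pay 43257 | balance=26966
6 | pay 44501 | balance=0
7 | pay 42734 | balance=0
8 | pay 45554 | balance=0
9 | pay 40370 | balance=0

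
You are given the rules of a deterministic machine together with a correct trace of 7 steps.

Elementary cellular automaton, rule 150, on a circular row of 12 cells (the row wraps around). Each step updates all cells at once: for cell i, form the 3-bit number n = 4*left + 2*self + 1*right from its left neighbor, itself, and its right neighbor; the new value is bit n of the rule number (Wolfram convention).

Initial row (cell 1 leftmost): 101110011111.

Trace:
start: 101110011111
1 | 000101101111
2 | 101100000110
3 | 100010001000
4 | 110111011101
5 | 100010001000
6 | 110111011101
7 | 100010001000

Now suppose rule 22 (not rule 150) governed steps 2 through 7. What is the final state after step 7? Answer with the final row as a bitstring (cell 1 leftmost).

(re-executing steps 2..7 under rule 22; state before step 2: 000101101111)
2 | 101100000000
3 | 100010000001
4 | 010111000010
5 | 110000100111
6 | 001001111000
7 | 011110000100

011110000100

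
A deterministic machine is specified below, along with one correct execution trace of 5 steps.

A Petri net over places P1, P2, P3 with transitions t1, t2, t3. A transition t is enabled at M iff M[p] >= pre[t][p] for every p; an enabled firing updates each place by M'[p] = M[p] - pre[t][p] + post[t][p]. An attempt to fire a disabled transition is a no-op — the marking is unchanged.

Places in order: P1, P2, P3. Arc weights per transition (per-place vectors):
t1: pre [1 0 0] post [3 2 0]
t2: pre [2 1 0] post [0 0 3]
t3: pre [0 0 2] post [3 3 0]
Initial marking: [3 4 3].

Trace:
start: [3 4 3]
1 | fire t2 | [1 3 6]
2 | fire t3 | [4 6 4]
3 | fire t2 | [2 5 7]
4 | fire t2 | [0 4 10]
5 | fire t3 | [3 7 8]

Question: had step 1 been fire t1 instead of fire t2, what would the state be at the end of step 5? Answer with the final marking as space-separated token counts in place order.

(re-executing from step 1 with the substitution; state before step 1: [3 4 3])
1 | fire t1 | [5 6 3]
2 | fire t3 | [8 9 1]
3 | fire t2 | [6 8 4]
4 | fire t2 | [4 7 7]
5 | fire t3 | [7 10 5]

7 10 5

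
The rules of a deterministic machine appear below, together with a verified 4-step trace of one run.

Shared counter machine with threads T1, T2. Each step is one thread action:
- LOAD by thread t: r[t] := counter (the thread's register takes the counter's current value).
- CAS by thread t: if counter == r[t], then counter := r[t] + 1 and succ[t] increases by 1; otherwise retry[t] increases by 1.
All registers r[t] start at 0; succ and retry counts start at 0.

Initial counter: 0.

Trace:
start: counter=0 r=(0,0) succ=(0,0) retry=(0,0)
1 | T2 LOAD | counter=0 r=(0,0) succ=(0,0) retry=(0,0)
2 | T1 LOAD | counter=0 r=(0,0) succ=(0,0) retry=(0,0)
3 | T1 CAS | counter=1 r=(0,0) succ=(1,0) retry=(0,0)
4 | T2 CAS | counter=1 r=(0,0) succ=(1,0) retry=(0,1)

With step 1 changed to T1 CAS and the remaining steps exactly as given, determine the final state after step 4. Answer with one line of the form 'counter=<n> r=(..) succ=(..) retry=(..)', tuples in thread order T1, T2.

counter=2 r=(1,0) succ=(2,0) retry=(0,1)

(re-executing from step 1 with the substitution; state before step 1: counter=0 r=(0,0) succ=(0,0) retry=(0,0))
1 | T1 CAS | counter=1 r=(0,0) succ=(1,0) retry=(0,0)
2 | T1 LOAD | counter=1 r=(1,0) succ=(1,0) retry=(0,0)
3 | T1 CAS | counter=2 r=(1,0) succ=(2,0) retry=(0,0)
4 | T2 CAS | counter=2 r=(1,0) succ=(2,0) retry=(0,1)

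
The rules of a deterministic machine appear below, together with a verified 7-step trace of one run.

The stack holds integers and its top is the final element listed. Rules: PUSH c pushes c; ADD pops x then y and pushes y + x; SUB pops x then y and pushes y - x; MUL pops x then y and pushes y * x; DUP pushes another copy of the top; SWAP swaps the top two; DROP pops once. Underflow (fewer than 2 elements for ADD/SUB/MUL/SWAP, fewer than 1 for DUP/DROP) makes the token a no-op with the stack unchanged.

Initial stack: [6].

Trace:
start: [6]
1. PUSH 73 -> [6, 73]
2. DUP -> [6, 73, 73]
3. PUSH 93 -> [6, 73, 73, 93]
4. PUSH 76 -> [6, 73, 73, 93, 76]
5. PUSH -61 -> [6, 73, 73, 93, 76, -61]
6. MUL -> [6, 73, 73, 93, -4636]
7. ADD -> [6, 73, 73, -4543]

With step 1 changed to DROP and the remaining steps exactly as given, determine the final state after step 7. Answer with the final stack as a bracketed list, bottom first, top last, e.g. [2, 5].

[-4543]

(re-executing from step 1 with the substitution; state before step 1: [6])
1. DROP -> []
2. DUP -> []
3. PUSH 93 -> [93]
4. PUSH 76 -> [93, 76]
5. PUSH -61 -> [93, 76, -61]
6. MUL -> [93, -4636]
7. ADD -> [-4543]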